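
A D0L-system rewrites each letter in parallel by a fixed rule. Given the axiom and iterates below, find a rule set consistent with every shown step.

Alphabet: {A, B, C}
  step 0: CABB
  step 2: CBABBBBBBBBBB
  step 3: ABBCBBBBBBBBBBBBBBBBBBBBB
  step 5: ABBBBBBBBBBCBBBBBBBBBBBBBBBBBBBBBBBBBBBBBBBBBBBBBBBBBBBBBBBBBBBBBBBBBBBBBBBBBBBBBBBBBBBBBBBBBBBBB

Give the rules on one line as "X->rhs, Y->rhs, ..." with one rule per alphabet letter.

  step 2 ⇒ step 3: CBABBBBBBBBBB ⇒ A·BB·CB·BB·BB·BB·BB·BB·BB·BB·BB·BB·BB
    A ↦ CB
    B ↦ BB
    C ↦ A

A->CB, B->BB, C->A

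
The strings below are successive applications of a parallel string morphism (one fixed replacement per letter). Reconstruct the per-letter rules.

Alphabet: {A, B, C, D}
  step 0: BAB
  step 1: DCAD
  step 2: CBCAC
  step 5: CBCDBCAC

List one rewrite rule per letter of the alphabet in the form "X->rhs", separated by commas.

A->CA, B->D, C->B, D->C

  step 1 ⇒ step 2: DCAD ⇒ C·B·CA·C
    A ↦ CA
    C ↦ B
    D ↦ C
  step 0 ⇒ step 1: BAB ⇒ D·CA·D
    B ↦ D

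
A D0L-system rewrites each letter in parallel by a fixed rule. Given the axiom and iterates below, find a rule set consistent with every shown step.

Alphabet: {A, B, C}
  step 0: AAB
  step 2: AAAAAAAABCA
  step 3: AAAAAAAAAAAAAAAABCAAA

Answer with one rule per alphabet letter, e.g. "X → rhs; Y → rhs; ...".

  step 2 ⇒ step 3: AAAAAAAABCA ⇒ AA·AA·AA·AA·AA·AA·AA·AA·BC·A·AA
    A ↦ AA
    B ↦ BC
    C ↦ A

A->AA, B->BC, C->A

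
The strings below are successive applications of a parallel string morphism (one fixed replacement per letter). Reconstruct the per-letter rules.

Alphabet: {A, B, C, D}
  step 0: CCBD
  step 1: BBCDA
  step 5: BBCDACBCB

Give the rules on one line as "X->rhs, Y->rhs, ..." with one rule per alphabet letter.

  step 0 ⇒ step 1: CCBD ⇒ B·B·C·DA
    B ↦ C
    C ↦ B
    D ↦ DA
    A ↦ C  (constrained at step 1)

A->C, B->C, C->B, D->DA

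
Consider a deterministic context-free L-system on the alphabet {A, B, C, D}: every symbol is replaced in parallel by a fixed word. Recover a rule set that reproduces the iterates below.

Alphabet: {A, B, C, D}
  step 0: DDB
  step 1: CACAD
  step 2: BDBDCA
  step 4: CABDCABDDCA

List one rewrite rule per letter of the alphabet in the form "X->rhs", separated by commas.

  step 1 ⇒ step 2: CACAD ⇒ B·D·B·D·CA
    A ↦ D
    C ↦ B
    D ↦ CA
  step 0 ⇒ step 1: DDB ⇒ CA·CA·D
    B ↦ D

A->D, B->D, C->B, D->CA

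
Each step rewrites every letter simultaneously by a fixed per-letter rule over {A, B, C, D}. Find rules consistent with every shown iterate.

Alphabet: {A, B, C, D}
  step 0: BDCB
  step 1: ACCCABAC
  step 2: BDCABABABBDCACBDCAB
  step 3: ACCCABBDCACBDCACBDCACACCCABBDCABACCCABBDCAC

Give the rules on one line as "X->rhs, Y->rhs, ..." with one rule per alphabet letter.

  step 2 ⇒ step 3: BDCABABABBDCACBDCAB ⇒ AC·CC·AB·BDC·AC·BDC·AC·BDC·AC·AC·CC·AB·BDC·AB·AC·CC·AB·BDC·AC
    A ↦ BDC
    B ↦ AC
    C ↦ AB
    D ↦ CC

A->BDC, B->AC, C->AB, D->CC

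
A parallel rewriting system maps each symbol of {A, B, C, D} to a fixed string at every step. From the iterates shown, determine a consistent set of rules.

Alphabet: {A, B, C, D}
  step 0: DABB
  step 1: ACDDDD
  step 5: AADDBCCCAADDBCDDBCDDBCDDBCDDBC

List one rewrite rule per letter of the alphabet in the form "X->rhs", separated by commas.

A->C, B->DD, C->BC, D->A

  step 0 ⇒ step 1: DABB ⇒ A·C·DD·DD
    A ↦ C
    B ↦ DD
    D ↦ A
    C ↦ BC  (constrained at step 1)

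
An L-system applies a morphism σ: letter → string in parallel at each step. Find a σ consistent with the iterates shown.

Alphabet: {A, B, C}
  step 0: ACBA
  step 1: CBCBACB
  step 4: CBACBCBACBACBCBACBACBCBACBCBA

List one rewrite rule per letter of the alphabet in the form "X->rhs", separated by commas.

  step 0 ⇒ step 1: ACBA ⇒ CB·CB·A·CB
    A ↦ CB
    B ↦ A
    C ↦ CB

A->CB, B->A, C->CB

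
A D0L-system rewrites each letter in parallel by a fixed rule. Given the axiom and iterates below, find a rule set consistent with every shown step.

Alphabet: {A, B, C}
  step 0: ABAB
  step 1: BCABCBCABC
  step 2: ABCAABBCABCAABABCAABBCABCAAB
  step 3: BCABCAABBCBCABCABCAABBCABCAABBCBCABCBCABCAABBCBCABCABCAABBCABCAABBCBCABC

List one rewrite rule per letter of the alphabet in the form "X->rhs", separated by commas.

  step 2 ⇒ step 3: ABCAABBCABCAABABCAABBCABCAAB ⇒ BC·ABC·AAB·BC·BC·ABC·ABC·AAB·BC·ABC·AAB·BC·BC·ABC·BC·ABC·AAB·BC·BC·ABC·ABC·AAB·BC·ABC·AAB·BC·BC·ABC
    A ↦ BC
    B ↦ ABC
    C ↦ AAB

A->BC, B->ABC, C->AAB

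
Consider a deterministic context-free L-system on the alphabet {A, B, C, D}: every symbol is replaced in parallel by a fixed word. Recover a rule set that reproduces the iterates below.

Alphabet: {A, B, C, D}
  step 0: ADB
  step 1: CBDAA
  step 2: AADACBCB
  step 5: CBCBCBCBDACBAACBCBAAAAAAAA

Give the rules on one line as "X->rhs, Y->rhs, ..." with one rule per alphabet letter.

  step 1 ⇒ step 2: CBDAA ⇒ A·A·DA·CB·CB
    A ↦ CB
    B ↦ A
    C ↦ A
    D ↦ DA

A->CB, B->A, C->A, D->DA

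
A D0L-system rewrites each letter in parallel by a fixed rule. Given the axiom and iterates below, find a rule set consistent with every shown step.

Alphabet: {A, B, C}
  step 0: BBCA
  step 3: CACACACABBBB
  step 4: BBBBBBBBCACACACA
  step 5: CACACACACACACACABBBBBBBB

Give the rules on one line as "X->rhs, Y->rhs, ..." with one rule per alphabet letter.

  step 4 ⇒ step 5: BBBBBBBBCACACACA ⇒ CA·CA·CA·CA·CA·CA·CA·CA·B·B·B·B·B·B·B·B
    A ↦ B
    B ↦ CA
    C ↦ B

A->B, B->CA, C->B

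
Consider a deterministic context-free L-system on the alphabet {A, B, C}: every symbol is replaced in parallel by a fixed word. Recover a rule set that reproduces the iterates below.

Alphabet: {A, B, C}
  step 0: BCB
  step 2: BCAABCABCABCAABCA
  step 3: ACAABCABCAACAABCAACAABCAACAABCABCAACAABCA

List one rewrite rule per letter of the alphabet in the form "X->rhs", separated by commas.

A->BCA, B->ACA, C->A

  step 2 ⇒ step 3: BCAABCABCABCAABCA ⇒ ACA·A·BCA·BCA·ACA·A·BCA·ACA·A·BCA·ACA·A·BCA·BCA·ACA·A·BCA
    A ↦ BCA
    B ↦ ACA
    C ↦ A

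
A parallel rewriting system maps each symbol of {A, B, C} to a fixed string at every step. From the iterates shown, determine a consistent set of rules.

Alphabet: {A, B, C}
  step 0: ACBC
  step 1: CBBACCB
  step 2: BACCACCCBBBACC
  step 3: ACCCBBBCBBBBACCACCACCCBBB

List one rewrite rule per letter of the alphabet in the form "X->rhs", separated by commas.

  step 2 ⇒ step 3: BACCACCCBBBACC ⇒ ACC·CB·B·B·CB·B·B·B·ACC·ACC·ACC·CB·B·B
    A ↦ CB
    B ↦ ACC
    C ↦ B

A->CB, B->ACC, C->B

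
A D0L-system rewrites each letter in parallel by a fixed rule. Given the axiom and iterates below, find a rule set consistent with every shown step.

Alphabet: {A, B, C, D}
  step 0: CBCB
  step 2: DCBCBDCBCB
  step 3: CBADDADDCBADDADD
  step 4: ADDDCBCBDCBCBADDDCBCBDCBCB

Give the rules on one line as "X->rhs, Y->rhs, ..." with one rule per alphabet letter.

A->D, B->D, C->AD, D->CB

  step 3 ⇒ step 4: CBADDADDCBADDADD ⇒ AD·D·D·CB·CB·D·CB·CB·AD·D·D·CB·CB·D·CB·CB
    A ↦ D
    B ↦ D
    C ↦ AD
    D ↦ CB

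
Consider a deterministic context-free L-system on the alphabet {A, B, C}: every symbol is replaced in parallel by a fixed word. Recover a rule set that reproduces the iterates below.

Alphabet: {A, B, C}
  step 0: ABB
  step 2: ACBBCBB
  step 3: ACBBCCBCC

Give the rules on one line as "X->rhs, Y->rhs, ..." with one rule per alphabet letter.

  step 2 ⇒ step 3: ACBBCBB ⇒ ACB·B·C·C·B·C·C
    A ↦ ACB
    B ↦ C
    C ↦ B

A->ACB, B->C, C->B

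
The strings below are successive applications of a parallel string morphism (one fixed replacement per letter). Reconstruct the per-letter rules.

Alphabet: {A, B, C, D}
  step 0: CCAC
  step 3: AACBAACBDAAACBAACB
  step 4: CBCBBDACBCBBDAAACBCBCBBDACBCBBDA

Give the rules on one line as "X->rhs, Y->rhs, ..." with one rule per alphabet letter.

  step 3 ⇒ step 4: AACBAACBDAAACBAACB ⇒ CB·CB·B·DA·CB·CB·B·DA·AA·CB·CB·CB·B·DA·CB·CB·B·DA
    A ↦ CB
    B ↦ DA
    C ↦ B
    D ↦ AA

A->CB, B->DA, C->B, D->AA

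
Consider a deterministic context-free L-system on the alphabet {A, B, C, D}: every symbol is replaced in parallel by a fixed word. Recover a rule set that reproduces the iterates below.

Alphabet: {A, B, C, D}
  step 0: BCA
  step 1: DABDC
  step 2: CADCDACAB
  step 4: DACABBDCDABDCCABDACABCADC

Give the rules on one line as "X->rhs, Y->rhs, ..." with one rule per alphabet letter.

A->DC, B->DA, C->B, D->CA

  step 1 ⇒ step 2: DABDC ⇒ CA·DC·DA·CA·B
    A ↦ DC
    B ↦ DA
    C ↦ B
    D ↦ CA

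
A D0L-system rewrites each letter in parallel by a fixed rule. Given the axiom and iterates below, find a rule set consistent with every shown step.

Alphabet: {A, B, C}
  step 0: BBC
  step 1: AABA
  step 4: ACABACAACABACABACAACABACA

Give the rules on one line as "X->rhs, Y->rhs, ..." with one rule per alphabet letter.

  step 0 ⇒ step 1: BBC ⇒ A·A·BA
    B ↦ A
    C ↦ BA
    A ↦ CA  (constrained at step 1)

A->CA, B->A, C->BA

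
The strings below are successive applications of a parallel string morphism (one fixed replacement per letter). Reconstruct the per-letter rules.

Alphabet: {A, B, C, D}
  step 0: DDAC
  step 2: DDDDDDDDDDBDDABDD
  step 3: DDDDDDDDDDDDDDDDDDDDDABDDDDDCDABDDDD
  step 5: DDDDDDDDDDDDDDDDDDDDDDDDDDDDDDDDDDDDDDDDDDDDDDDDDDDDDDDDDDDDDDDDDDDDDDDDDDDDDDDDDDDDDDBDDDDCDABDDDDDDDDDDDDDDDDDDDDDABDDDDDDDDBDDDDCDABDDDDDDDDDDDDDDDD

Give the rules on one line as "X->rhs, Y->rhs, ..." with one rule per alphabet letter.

A->DC, B->DAB, C->BD, D->DD

  step 2 ⇒ step 3: DDDDDDDDDDBDDABDD ⇒ DD·DD·DD·DD·DD·DD·DD·DD·DD·DD·DAB·DD·DD·DC·DAB·DD·DD
    A ↦ DC
    B ↦ DAB
    D ↦ DD
    C ↦ BD  (constrained at step 0)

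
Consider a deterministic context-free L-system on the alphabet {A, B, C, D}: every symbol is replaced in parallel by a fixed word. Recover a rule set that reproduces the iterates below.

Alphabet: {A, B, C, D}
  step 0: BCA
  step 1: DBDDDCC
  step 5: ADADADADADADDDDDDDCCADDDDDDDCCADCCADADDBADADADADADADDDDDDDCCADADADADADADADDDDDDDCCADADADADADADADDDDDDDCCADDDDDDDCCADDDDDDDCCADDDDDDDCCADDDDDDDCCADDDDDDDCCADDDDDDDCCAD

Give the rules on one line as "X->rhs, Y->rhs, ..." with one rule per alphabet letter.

A->CC, B->DB, C->DDD, D->AD

  step 0 ⇒ step 1: BCA ⇒ DB·DDD·CC
    A ↦ CC
    B ↦ DB
    C ↦ DDD
    D ↦ AD  (constrained at step 1)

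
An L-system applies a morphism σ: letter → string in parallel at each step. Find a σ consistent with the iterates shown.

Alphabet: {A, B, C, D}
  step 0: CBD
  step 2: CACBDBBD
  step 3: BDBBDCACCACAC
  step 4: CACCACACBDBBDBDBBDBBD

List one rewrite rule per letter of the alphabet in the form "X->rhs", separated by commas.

A->B, B->CA, C->BD, D->C

  step 3 ⇒ step 4: BDBBDCACCACAC ⇒ CA·C·CA·CA·C·BD·B·BD·BD·B·BD·B·BD
    A ↦ B
    B ↦ CA
    C ↦ BD
    D ↦ C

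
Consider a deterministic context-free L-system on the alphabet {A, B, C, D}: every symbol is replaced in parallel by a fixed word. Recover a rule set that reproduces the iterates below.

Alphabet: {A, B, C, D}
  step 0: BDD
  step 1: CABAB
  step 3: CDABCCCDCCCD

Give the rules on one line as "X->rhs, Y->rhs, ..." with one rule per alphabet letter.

A->BB, B->C, C->CD, D->AB

  step 0 ⇒ step 1: BDD ⇒ C·AB·AB
    B ↦ C
    D ↦ AB
    A ↦ BB  (constrained at step 1)
    C ↦ CD  (constrained at step 1)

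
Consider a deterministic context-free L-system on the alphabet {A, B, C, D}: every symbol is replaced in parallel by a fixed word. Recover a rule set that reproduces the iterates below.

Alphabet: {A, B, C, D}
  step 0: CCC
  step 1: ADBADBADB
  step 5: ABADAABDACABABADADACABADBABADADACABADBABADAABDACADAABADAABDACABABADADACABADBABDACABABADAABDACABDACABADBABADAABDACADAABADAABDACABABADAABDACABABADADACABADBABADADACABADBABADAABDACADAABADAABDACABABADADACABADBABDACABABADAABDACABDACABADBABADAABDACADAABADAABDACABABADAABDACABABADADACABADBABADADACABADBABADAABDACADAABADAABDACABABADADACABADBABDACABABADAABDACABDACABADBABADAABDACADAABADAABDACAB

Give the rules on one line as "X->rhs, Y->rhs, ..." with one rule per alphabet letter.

A->AB, B->ADA, C->ADB, D->DAC

  step 0 ⇒ step 1: CCC ⇒ ADB·ADB·ADB
    C ↦ ADB
    A ↦ AB  (constrained at step 1)
    B ↦ ADA  (constrained at step 1)
    D ↦ DAC  (constrained at step 1)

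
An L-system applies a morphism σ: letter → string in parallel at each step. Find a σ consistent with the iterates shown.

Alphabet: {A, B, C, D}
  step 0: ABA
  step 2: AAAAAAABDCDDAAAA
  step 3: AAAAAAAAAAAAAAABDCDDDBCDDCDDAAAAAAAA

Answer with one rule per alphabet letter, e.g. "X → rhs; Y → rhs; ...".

  step 2 ⇒ step 3: AAAAAAABDCDDAAAA ⇒ AA·AA·AA·AA·AA·AA·AA·ABD·CDD·DB·CDD·CDD·AA·AA·AA·AA
    A ↦ AA
    B ↦ ABD
    C ↦ DB
    D ↦ CDD

A->AA, B->ABD, C->DB, D->CDD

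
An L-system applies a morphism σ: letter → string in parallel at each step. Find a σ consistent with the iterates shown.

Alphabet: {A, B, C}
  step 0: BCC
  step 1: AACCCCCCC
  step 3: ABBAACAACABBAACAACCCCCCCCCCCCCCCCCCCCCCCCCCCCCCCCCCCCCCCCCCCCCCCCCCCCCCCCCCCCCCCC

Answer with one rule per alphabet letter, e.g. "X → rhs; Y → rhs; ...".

  step 0 ⇒ step 1: BCC ⇒ AAC·CCC·CCC
    B ↦ AAC
    C ↦ CCC
    A ↦ ABB  (constrained at step 1)

A->ABB, B->AAC, C->CCC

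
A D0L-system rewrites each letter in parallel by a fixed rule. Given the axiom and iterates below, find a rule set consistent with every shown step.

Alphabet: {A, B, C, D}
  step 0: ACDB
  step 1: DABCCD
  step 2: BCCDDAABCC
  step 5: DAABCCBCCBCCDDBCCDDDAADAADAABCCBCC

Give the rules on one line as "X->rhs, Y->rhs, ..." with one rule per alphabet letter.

A->D, B->D, C->A, D->BCC

  step 1 ⇒ step 2: DABCCD ⇒ BCC·D·D·A·A·BCC
    A ↦ D
    B ↦ D
    C ↦ A
    D ↦ BCC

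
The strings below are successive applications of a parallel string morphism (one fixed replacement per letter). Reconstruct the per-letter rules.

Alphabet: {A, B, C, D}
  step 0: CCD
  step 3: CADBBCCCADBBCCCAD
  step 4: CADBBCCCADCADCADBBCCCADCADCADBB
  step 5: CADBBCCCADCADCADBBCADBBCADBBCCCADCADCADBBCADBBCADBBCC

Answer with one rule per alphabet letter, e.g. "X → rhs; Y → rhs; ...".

A->B, B->C, C->CAD, D->B

  step 4 ⇒ step 5: CADBBCCCADCADCADBBCCCADCADCADBB ⇒ CAD·B·B·C·C·CAD·CAD·CAD·B·B·CAD·B·B·CAD·B·B·C·C·CAD·CAD·CAD·B·B·CAD·B·B·CAD·B·B·C·C
    A ↦ B
    B ↦ C
    C ↦ CAD
    D ↦ B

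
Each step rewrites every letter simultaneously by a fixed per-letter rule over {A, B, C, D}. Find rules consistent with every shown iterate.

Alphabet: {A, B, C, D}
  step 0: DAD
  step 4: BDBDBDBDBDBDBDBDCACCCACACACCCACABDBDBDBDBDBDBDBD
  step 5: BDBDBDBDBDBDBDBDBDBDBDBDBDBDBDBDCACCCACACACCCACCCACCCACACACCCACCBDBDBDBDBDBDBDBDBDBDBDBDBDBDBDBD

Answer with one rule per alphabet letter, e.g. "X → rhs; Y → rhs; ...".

A->CC, B->BD, C->CA, D->BD

  step 4 ⇒ step 5: BDBDBDBDBDBDBDBDCACCCACACACCCACABDBDBDBDBDBDBDBD ⇒ BD·BD·BD·BD·BD·BD·BD·BD·BD·BD·BD·BD·BD·BD·BD·BD·CA·CC·CA·CA·CA·CC·CA·CC·CA·CC·CA·CA·CA·CC·CA·CC·BD·BD·BD·BD·BD·BD·BD·BD·BD·BD·BD·BD·BD·BD·BD·BD
    A ↦ CC
    B ↦ BD
    C ↦ CA
    D ↦ BD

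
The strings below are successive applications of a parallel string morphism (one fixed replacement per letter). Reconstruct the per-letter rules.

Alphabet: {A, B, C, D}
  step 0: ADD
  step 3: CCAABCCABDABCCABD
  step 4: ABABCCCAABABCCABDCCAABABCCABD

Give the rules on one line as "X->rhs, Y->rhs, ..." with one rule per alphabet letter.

  step 3 ⇒ step 4: CCAABCCABDABCCABD ⇒ AB·AB·C·C·CA·AB·AB·C·CA·BD·C·CA·AB·AB·C·CA·BD
    A ↦ C
    B ↦ CA
    C ↦ AB
    D ↦ BD

A->C, B->CA, C->AB, D->BD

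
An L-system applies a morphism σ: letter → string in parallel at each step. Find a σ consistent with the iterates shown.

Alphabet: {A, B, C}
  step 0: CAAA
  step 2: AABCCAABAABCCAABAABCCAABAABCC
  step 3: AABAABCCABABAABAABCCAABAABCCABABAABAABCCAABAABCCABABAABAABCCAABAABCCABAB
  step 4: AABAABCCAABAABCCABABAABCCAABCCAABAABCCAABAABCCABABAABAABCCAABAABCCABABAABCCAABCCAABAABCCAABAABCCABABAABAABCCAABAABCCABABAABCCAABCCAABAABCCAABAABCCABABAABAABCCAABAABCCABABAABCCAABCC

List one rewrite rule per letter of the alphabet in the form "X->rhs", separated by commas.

A->AAB, B->CC, C->AB

  step 3 ⇒ step 4: AABAABCCABABAABAABCCAABAABCCABABAABAABCCAABAABCCABABAABAABCCAABAABCCABAB ⇒ AAB·AAB·CC·AAB·AAB·CC·AB·AB·AAB·CC·AAB·CC·AAB·AAB·CC·AAB·AAB·CC·AB·AB·AAB·AAB·CC·AAB·AAB·CC·AB·AB·AAB·CC·AAB·CC·AAB·AAB·CC·AAB·AAB·CC·AB·AB·AAB·AAB·CC·AAB·AAB·CC·AB·AB·AAB·CC·AAB·CC·AAB·AAB·CC·AAB·AAB·CC·AB·AB·AAB·AAB·CC·AAB·AAB·CC·AB·AB·AAB·CC·AAB·CC
    A ↦ AAB
    B ↦ CC
    C ↦ AB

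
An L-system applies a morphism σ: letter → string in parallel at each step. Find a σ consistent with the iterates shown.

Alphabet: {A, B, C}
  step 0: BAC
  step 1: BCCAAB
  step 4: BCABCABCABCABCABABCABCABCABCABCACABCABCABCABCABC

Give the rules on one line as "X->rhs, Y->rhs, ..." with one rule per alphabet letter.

  step 0 ⇒ step 1: BAC ⇒ BC·CA·AB
    A ↦ CA
    B ↦ BC
    C ↦ AB

A->CA, B->BC, C->AB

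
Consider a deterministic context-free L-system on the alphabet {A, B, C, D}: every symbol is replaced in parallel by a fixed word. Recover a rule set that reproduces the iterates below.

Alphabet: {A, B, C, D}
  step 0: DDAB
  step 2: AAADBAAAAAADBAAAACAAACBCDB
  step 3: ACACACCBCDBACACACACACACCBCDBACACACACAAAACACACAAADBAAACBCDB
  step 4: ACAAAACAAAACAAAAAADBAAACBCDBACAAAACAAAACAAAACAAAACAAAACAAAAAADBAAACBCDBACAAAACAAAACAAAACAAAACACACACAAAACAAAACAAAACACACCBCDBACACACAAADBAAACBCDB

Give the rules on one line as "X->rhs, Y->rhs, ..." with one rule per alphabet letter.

A->AC, B->DB, C->AAA, D->CBC

  step 3 ⇒ step 4: ACACACCBCDBACACACACACACCBCDBACACACACAAAACACACAAADBAAACBCDB ⇒ AC·AAA·AC·AAA·AC·AAA·AAA·DB·AAA·CBC·DB·AC·AAA·AC·AAA·AC·AAA·AC·AAA·AC·AAA·AC·AAA·AAA·DB·AAA·CBC·DB·AC·AAA·AC·AAA·AC·AAA·AC·AAA·AC·AC·AC·AC·AAA·AC·AAA·AC·AAA·AC·AC·AC·CBC·DB·AC·AC·AC·AAA·DB·AAA·CBC·DB
    A ↦ AC
    B ↦ DB
    C ↦ AAA
    D ↦ CBC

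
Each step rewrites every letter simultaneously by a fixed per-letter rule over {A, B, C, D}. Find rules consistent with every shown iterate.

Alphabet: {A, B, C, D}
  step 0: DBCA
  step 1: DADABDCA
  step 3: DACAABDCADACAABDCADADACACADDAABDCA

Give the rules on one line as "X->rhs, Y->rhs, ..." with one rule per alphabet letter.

A->CA, B->D, C->ABD, D->DA

  step 0 ⇒ step 1: DBCA ⇒ DA·D·ABD·CA
    A ↦ CA
    B ↦ D
    C ↦ ABD
    D ↦ DA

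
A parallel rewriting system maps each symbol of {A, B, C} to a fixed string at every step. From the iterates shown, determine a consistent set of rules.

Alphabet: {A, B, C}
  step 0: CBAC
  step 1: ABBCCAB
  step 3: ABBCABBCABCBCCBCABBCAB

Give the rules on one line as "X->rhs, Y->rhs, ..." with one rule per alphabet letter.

A->C, B->BC, C->AB

  step 0 ⇒ step 1: CBAC ⇒ AB·BC·C·AB
    A ↦ C
    B ↦ BC
    C ↦ AB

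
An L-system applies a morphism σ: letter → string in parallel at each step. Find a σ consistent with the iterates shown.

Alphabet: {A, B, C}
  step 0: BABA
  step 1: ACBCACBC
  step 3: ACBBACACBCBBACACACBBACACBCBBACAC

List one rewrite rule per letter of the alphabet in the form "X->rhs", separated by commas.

  step 0 ⇒ step 1: BABA ⇒ AC·BC·AC·BC
    A ↦ BC
    B ↦ AC
    C ↦ BB  (constrained at step 1)

A->BC, B->AC, C->BB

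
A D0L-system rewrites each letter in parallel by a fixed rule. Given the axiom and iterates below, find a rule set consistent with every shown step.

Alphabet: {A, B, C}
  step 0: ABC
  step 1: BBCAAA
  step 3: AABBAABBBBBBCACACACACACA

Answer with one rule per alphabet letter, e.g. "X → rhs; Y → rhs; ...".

A->BB, B->CA, C->AA

  step 0 ⇒ step 1: ABC ⇒ BB·CA·AA
    A ↦ BB
    B ↦ CA
    C ↦ AA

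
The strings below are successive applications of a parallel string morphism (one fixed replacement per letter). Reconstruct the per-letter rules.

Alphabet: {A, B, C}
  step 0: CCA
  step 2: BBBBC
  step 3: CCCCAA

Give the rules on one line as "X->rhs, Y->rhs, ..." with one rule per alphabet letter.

A->B, B->C, C->AA

  step 2 ⇒ step 3: BBBBC ⇒ C·C·C·C·AA
    B ↦ C
    C ↦ AA
    A ↦ B  (constrained at step 0)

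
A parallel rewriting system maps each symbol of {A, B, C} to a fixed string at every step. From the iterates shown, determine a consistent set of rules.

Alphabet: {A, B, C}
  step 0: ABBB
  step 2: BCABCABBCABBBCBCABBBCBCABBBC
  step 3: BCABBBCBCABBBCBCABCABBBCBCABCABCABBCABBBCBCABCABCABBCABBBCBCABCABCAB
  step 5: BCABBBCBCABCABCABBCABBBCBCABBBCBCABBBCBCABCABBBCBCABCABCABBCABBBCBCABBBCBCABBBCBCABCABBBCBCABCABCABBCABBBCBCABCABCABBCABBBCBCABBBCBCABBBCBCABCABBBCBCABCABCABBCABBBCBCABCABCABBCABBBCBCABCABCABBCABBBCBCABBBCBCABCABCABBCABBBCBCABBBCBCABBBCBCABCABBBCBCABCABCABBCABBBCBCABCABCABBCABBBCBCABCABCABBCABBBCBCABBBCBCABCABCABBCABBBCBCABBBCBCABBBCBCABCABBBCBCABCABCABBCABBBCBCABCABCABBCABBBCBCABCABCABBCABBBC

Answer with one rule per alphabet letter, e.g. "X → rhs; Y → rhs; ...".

A->BBC, B->BCA, C->B

  step 2 ⇒ step 3: BCABCABBCABBBCBCABBBCBCABBBC ⇒ BCA·B·BBC·BCA·B·BBC·BCA·BCA·B·BBC·BCA·BCA·BCA·B·BCA·B·BBC·BCA·BCA·BCA·B·BCA·B·BBC·BCA·BCA·BCA·B
    A ↦ BBC
    B ↦ BCA
    C ↦ B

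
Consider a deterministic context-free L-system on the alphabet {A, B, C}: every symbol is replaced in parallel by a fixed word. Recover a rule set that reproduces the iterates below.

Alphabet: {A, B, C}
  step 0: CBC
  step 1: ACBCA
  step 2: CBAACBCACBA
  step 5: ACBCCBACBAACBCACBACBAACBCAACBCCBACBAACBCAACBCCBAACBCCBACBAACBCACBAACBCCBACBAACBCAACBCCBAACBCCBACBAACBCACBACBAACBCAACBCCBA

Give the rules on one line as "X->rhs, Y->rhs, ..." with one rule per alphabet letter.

  step 1 ⇒ step 2: ACBCA ⇒ CBA·A·CBC·A·CBA
    A ↦ CBA
    B ↦ CBC
    C ↦ A

A->CBA, B->CBC, C->A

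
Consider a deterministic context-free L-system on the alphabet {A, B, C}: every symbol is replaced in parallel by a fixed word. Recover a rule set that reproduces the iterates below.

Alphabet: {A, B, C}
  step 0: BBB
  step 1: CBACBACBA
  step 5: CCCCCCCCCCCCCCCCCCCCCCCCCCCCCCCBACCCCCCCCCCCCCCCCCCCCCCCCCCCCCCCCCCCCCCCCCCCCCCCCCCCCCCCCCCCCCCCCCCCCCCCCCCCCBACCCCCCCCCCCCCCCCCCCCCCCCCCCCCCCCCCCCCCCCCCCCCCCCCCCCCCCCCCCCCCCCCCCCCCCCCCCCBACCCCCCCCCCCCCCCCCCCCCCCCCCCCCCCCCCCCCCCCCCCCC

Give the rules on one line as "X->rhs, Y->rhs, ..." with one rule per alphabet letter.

A->CCC, B->CBA, C->CC

  step 0 ⇒ step 1: BBB ⇒ CBA·CBA·CBA
    B ↦ CBA
    A ↦ CCC  (constrained at step 1)
    C ↦ CC  (constrained at step 1)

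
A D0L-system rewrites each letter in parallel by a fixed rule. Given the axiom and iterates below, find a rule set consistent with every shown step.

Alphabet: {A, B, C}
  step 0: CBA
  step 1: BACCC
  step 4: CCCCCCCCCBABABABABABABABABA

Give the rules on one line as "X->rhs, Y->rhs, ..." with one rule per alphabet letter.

  step 0 ⇒ step 1: CBA ⇒ BA·C·CC
    A ↦ CC
    B ↦ C
    C ↦ BA

A->CC, B->C, C->BA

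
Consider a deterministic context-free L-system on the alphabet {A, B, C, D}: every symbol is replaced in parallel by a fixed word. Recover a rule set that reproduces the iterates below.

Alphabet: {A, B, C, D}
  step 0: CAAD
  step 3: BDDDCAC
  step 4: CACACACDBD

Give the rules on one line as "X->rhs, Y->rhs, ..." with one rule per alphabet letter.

  step 3 ⇒ step 4: BDDDCAC ⇒ C·AC·AC·AC·D·B·D
    A ↦ B
    B ↦ C
    C ↦ D
    D ↦ AC

A->B, B->C, C->D, D->AC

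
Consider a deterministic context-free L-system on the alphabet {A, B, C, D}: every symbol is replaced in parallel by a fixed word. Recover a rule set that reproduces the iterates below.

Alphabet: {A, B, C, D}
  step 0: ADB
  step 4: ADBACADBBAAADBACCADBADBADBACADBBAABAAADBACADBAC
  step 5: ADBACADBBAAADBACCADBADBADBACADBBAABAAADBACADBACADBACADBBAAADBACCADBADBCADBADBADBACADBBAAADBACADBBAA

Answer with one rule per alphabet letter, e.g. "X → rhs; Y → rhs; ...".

A->ADB, B->C, C->BAA, D->A

  step 4 ⇒ step 5: ADBACADBBAAADBACCADBADBADBACADBBAABAAADBACADBAC ⇒ ADB·A·C·ADB·BAA·ADB·A·C·C·ADB·ADB·ADB·A·C·ADB·BAA·BAA·ADB·A·C·ADB·A·C·ADB·A·C·ADB·BAA·ADB·A·C·C·ADB·ADB·C·ADB·ADB·ADB·A·C·ADB·BAA·ADB·A·C·ADB·BAA
    A ↦ ADB
    B ↦ C
    C ↦ BAA
    D ↦ A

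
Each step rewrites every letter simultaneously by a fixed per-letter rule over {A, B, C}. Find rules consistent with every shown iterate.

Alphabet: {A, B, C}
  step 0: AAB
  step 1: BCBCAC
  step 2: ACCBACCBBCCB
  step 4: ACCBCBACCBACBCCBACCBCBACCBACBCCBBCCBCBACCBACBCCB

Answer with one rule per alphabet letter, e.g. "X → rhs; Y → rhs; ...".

  step 1 ⇒ step 2: BCBCAC ⇒ AC·CB·AC·CB·BC·CB
    A ↦ BC
    B ↦ AC
    C ↦ CB

A->BC, B->AC, C->CB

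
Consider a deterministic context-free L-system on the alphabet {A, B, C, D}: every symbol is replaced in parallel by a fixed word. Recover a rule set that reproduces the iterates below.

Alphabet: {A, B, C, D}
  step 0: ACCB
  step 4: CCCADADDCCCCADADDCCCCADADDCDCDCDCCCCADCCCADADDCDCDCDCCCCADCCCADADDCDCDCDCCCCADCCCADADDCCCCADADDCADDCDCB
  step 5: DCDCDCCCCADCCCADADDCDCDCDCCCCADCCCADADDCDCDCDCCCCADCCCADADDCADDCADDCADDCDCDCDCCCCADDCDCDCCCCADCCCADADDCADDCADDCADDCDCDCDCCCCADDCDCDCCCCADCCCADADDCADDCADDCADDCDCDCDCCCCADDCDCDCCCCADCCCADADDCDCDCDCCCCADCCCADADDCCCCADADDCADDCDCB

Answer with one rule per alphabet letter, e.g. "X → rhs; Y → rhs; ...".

A->CCC, B->DCB, C->DC, D->AD

  step 4 ⇒ step 5: CCCADADDCCCCADADDCCCCADADDCDCDCDCCCCADCCCADADDCDCDCDCCCCADCCCADADDCDCDCDCCCCADCCCADADDCCCCADADDCADDCDCB ⇒ DC·DC·DC·CCC·AD·CCC·AD·AD·DC·DC·DC·DC·CCC·AD·CCC·AD·AD·DC·DC·DC·DC·CCC·AD·CCC·AD·AD·DC·AD·DC·AD·DC·AD·DC·DC·DC·DC·CCC·AD·DC·DC·DC·CCC·AD·CCC·AD·AD·DC·AD·DC·AD·DC·AD·DC·DC·DC·DC·CCC·AD·DC·DC·DC·CCC·AD·CCC·AD·AD·DC·AD·DC·AD·DC·AD·DC·DC·DC·DC·CCC·AD·DC·DC·DC·CCC·AD·CCC·AD·AD·DC·DC·DC·DC·CCC·AD·CCC·AD·AD·DC·CCC·AD·AD·DC·AD·DC·DCB
    A ↦ CCC
    B ↦ DCB
    C ↦ DC
    D ↦ AD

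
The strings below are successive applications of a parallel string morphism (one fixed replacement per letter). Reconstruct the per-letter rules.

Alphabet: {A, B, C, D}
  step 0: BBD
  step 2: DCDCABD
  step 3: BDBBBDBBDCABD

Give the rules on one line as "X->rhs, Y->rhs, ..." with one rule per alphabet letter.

  step 2 ⇒ step 3: DCDCABD ⇒ BD·BB·BD·BB·DC·A·BD
    A ↦ DC
    B ↦ A
    C ↦ BB
    D ↦ BD

A->DC, B->A, C->BB, D->BD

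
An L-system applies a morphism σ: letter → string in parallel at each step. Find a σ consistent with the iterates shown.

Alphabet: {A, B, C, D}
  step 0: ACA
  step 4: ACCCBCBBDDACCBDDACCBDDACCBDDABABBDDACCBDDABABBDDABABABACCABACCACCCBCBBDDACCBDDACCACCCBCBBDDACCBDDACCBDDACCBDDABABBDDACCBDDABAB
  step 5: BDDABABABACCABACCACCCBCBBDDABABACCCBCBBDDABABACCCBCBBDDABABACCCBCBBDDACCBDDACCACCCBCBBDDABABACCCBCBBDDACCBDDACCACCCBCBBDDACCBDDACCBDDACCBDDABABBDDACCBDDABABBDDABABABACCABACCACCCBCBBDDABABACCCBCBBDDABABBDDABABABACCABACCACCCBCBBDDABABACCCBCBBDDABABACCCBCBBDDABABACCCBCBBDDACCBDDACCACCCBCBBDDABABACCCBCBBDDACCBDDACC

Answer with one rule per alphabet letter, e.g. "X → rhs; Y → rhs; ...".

A->BDD, B->ACC, C->AB, D->CB

  step 4 ⇒ step 5: ACCCBCBBDDACCBDDACCBDDACCBDDABABBDDACCBDDABABBDDABABABACCABACCACCCBCBBDDACCBDDACCACCCBCBBDDACCBDDACCBDDACCBDDABABBDDACCBDDABAB ⇒ BDD·AB·AB·AB·ACC·AB·ACC·ACC·CB·CB·BDD·AB·AB·ACC·CB·CB·BDD·AB·AB·ACC·CB·CB·BDD·AB·AB·ACC·CB·CB·BDD·ACC·BDD·ACC·ACC·CB·CB·BDD·AB·AB·ACC·CB·CB·BDD·ACC·BDD·ACC·ACC·CB·CB·BDD·ACC·BDD·ACC·BDD·ACC·BDD·AB·AB·BDD·ACC·BDD·AB·AB·BDD·AB·AB·AB·ACC·AB·ACC·ACC·CB·CB·BDD·AB·AB·ACC·CB·CB·BDD·AB·AB·BDD·AB·AB·AB·ACC·AB·ACC·ACC·CB·CB·BDD·AB·AB·ACC·CB·CB·BDD·AB·AB·ACC·CB·CB·BDD·AB·AB·ACC·CB·CB·BDD·ACC·BDD·ACC·ACC·CB·CB·BDD·AB·AB·ACC·CB·CB·BDD·ACC·BDD·ACC
    A ↦ BDD
    B ↦ ACC
    C ↦ AB
    D ↦ CB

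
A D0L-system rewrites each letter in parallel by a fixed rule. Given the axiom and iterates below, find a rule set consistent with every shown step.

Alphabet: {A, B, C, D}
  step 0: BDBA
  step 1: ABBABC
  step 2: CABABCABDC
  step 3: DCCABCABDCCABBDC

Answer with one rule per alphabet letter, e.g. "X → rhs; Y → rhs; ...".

  step 2 ⇒ step 3: CABABCABDC ⇒ DC·C·AB·C·AB·DC·C·AB·B·DC
    A ↦ C
    B ↦ AB
    C ↦ DC
    D ↦ B

A->C, B->AB, C->DC, D->B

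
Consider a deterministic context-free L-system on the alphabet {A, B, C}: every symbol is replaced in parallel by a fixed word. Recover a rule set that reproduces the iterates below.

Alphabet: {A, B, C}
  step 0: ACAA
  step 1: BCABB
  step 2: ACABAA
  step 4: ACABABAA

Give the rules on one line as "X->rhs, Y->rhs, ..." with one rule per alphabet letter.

A->B, B->A, C->CA

  step 1 ⇒ step 2: BCABB ⇒ A·CA·B·A·A
    A ↦ B
    B ↦ A
    C ↦ CA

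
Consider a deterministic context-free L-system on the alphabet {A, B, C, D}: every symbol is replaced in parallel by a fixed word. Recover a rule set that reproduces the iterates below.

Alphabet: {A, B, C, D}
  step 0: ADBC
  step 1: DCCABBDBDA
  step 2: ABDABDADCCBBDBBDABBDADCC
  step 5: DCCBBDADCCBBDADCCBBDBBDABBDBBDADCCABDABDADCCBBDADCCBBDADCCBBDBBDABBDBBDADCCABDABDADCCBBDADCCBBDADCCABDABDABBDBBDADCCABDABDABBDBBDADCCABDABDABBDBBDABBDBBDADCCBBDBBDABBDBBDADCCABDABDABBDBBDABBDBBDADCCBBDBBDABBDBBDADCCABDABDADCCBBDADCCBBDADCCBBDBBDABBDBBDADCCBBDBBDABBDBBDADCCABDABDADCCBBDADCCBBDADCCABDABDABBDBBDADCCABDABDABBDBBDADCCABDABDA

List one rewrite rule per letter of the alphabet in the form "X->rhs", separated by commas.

A->DCC, B->BBD, C->BDA, D->A

  step 1 ⇒ step 2: DCCABBDBDA ⇒ A·BDA·BDA·DCC·BBD·BBD·A·BBD·A·DCC
    A ↦ DCC
    B ↦ BBD
    C ↦ BDA
    D ↦ A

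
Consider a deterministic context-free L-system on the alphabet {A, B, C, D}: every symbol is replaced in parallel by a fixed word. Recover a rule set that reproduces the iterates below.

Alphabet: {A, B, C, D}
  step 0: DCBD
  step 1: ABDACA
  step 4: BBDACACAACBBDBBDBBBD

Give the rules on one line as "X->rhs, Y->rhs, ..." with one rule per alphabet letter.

  step 0 ⇒ step 1: DCBD ⇒ A·BD·AC·A
    B ↦ AC
    C ↦ BD
    D ↦ A
    A ↦ B  (constrained at step 1)

A->B, B->AC, C->BD, D->A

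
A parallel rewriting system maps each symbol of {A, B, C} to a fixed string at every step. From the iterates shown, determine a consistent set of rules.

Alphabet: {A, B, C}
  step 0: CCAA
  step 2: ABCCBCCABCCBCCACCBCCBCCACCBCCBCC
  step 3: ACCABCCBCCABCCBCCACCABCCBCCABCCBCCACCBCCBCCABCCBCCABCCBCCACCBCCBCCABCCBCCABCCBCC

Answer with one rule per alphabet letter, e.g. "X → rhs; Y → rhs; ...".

  step 2 ⇒ step 3: ABCCBCCABCCBCCACCBCCBCCACCBCCBCC ⇒ ACC·A·BCC·BCC·A·BCC·BCC·ACC·A·BCC·BCC·A·BCC·BCC·ACC·BCC·BCC·A·BCC·BCC·A·BCC·BCC·ACC·BCC·BCC·A·BCC·BCC·A·BCC·BCC
    A ↦ ACC
    B ↦ A
    C ↦ BCC

A->ACC, B->A, C->BCC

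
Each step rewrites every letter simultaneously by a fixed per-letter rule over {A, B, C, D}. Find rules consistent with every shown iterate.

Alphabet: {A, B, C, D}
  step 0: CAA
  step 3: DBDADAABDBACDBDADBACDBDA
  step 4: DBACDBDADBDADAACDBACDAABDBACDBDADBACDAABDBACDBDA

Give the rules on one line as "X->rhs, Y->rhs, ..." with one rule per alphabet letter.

A->DA, B->AC, C->AB, D->DB

  step 3 ⇒ step 4: DBDADAABDBACDBDADBACDBDA ⇒ DB·AC·DB·DA·DB·DA·DA·AC·DB·AC·DA·AB·DB·AC·DB·DA·DB·AC·DA·AB·DB·AC·DB·DA
    A ↦ DA
    B ↦ AC
    C ↦ AB
    D ↦ DB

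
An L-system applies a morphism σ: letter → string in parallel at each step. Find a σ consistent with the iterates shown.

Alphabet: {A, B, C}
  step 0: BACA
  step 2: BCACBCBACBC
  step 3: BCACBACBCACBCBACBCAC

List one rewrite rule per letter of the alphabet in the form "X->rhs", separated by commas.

A->B, B->BC, C->AC

  step 2 ⇒ step 3: BCACBCBACBC ⇒ BC·AC·B·AC·BC·AC·BC·B·AC·BC·AC
    A ↦ B
    B ↦ BC
    C ↦ AC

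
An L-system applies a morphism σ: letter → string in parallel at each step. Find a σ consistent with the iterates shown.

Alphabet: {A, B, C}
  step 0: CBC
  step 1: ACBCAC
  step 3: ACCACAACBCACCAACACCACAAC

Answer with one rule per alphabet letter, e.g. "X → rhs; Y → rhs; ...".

A->CA, B->BC, C->AC

  step 0 ⇒ step 1: CBC ⇒ AC·BC·AC
    B ↦ BC
    C ↦ AC
    A ↦ CA  (constrained at step 1)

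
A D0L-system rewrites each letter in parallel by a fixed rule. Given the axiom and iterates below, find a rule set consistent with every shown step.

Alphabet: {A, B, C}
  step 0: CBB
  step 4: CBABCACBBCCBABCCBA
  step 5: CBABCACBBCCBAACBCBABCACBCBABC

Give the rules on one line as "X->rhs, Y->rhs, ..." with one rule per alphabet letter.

  step 4 ⇒ step 5: CBABCACBBCCBABCCBA ⇒ CB·A·BC·A·CB·BC·CB·A·A·CB·CB·A·BC·A·CB·CB·A·BC
    A ↦ BC
    B ↦ A
    C ↦ CB

A->BC, B->A, C->CB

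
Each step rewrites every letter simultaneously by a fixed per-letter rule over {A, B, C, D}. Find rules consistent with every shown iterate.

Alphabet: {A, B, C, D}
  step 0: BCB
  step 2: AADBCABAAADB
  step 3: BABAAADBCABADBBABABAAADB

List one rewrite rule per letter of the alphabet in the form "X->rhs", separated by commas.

  step 2 ⇒ step 3: AADBCABAAADB ⇒ BA·BA·AA·DB·CA·BA·DB·BA·BA·BA·AA·DB
    A ↦ BA
    B ↦ DB
    C ↦ CA
    D ↦ AA

A->BA, B->DB, C->CA, D->AA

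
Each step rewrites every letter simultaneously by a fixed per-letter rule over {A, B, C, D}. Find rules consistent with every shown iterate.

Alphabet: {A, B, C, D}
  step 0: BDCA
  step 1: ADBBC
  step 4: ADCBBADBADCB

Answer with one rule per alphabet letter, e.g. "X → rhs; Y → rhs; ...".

A->C, B->AD, C->B, D->B

  step 0 ⇒ step 1: BDCA ⇒ AD·B·B·C
    A ↦ C
    B ↦ AD
    C ↦ B
    D ↦ B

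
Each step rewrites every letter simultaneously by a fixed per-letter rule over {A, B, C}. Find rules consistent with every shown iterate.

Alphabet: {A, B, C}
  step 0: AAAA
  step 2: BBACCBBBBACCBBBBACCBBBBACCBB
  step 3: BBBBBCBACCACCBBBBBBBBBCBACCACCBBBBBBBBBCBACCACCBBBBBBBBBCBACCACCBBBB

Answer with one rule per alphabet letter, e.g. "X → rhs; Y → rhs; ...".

  step 2 ⇒ step 3: BBACCBBBBACCBBBBACCBBBBACCBB ⇒ BB·BB·BCB·ACC·ACC·BB·BB·BB·BB·BCB·ACC·ACC·BB·BB·BB·BB·BCB·ACC·ACC·BB·BB·BB·BB·BCB·ACC·ACC·BB·BB
    A ↦ BCB
    B ↦ BB
    C ↦ ACC

A->BCB, B->BB, C->ACC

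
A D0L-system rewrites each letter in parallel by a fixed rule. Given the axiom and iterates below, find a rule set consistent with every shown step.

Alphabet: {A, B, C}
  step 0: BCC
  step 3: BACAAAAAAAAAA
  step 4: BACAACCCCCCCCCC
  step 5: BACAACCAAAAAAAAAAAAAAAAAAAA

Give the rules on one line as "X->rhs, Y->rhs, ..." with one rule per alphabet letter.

A->C, B->BA, C->AA

  step 4 ⇒ step 5: BACAACCCCCCCCCC ⇒ BA·C·AA·C·C·AA·AA·AA·AA·AA·AA·AA·AA·AA·AA
    A ↦ C
    B ↦ BA
    C ↦ AA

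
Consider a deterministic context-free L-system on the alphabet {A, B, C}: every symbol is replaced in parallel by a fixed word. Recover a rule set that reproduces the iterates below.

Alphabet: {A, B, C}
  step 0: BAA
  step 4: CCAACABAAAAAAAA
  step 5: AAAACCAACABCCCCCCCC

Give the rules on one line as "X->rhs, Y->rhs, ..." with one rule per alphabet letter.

  step 4 ⇒ step 5: CCAACABAAAAAAAA ⇒ AA·AA·C·C·AA·C·AB·C·C·C·C·C·C·C·C
    A ↦ C
    B ↦ AB
    C ↦ AA

A->C, B->AB, C->AA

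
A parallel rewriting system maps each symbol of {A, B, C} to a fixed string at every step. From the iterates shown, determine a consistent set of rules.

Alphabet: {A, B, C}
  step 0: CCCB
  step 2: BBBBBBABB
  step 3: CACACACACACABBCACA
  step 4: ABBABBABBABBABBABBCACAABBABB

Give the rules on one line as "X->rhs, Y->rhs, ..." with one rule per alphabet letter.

A->BB, B->CA, C->A

  step 3 ⇒ step 4: CACACACACACABBCACA ⇒ A·BB·A·BB·A·BB·A·BB·A·BB·A·BB·CA·CA·A·BB·A·BB
    A ↦ BB
    B ↦ CA
    C ↦ A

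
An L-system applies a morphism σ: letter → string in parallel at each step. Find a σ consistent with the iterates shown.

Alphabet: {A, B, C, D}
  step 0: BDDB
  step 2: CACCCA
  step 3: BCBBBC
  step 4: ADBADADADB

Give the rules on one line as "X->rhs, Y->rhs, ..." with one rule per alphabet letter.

  step 3 ⇒ step 4: BCBBBC ⇒ AD·B·AD·AD·AD·B
    B ↦ AD
    C ↦ B
  step 2 ⇒ step 3: CACCCA ⇒ B·C·B·B·B·C
    A ↦ C
    D ↦ A  (constrained at step 0)

A->C, B->AD, C->B, D->A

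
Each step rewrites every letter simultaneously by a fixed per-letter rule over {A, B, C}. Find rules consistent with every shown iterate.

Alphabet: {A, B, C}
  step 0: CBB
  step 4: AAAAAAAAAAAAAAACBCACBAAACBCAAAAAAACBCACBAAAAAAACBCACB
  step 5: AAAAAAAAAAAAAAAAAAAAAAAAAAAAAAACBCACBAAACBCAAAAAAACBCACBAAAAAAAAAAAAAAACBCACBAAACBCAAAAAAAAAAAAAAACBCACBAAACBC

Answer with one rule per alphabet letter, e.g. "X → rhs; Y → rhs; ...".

  step 4 ⇒ step 5: AAAAAAAAAAAAAAACBCACBAAACBCAAAAAAACBCACBAAAAAAACBCACB ⇒ AA·AA·AA·AA·AA·AA·AA·AA·AA·AA·AA·AA·AA·AA·AA·ACB·C·ACB·AA·ACB·C·AA·AA·AA·ACB·C·ACB·AA·AA·AA·AA·AA·AA·AA·ACB·C·ACB·AA·ACB·C·AA·AA·AA·AA·AA·AA·AA·ACB·C·ACB·AA·ACB·C
    A ↦ AA
    B ↦ C
    C ↦ ACB

A->AA, B->C, C->ACB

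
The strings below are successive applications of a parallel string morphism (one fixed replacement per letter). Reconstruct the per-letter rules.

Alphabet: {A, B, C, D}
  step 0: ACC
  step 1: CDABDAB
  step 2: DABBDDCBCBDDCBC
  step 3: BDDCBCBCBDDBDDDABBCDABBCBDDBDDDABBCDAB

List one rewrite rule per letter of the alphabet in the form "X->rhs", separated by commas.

  step 2 ⇒ step 3: DABBDDCBCBDDCBC ⇒ BDD·C·BC·BC·BDD·BDD·DAB·BC·DAB·BC·BDD·BDD·DAB·BC·DAB
    A ↦ C
    B ↦ BC
    C ↦ DAB
    D ↦ BDD

A->C, B->BC, C->DAB, D->BDD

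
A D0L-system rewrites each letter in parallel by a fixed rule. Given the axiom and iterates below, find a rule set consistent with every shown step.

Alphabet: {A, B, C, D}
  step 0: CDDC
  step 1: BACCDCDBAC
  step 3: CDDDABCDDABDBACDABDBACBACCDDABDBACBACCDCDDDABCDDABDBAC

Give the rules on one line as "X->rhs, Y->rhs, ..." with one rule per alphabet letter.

  step 0 ⇒ step 1: CDDC ⇒ BAC·CD·CD·BAC
    C ↦ BAC
    D ↦ CD
    A ↦ D  (constrained at step 1)
    B ↦ DAB  (constrained at step 1)

A->D, B->DAB, C->BAC, D->CD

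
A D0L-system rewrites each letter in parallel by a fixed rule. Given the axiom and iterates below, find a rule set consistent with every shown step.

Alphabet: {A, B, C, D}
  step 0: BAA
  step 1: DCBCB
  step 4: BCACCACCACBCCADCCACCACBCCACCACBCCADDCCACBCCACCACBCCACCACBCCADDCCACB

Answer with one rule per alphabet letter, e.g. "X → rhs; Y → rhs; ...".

  step 0 ⇒ step 1: BAA ⇒ D·CB·CB
    A ↦ CB
    B ↦ D
    C ↦ CCA  (constrained at step 1)
    D ↦ BCA  (constrained at step 1)

A->CB, B->D, C->CCA, D->BCA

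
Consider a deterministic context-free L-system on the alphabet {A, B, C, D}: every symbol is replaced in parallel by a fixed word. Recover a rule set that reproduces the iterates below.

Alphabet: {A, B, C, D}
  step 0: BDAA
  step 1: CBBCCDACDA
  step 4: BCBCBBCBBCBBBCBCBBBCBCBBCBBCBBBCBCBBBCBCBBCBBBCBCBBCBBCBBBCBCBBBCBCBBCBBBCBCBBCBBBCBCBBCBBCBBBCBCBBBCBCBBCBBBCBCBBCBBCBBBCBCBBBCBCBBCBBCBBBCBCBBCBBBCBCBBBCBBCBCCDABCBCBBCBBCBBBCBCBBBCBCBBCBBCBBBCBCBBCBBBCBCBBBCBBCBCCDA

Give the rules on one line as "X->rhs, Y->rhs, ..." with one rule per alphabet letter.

  step 0 ⇒ step 1: BDAA ⇒ CBB·C·CDA·CDA
    A ↦ CDA
    B ↦ CBB
    D ↦ C
    C ↦ BCB  (constrained at step 1)

A->CDA, B->CBB, C->BCB, D->C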